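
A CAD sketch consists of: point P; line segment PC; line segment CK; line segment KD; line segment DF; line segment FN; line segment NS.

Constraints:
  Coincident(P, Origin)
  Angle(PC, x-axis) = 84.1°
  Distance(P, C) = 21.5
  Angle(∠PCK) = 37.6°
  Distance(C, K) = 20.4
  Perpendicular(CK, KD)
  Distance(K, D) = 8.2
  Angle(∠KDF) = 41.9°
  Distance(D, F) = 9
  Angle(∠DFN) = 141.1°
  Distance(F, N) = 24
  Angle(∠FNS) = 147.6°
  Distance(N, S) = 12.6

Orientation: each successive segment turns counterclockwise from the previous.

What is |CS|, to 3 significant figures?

38.6

∠DFN = 141.1° gives FN at 134° from the x-axis; with |FN| = 24.0, N = (-23.1, 27.3). ∠FNS = 147.6° gives NS at 166° from the x-axis; with |NS| = 12.6, S = (-35.3, 30.4). Then |CS| = |S − C| = 38.6.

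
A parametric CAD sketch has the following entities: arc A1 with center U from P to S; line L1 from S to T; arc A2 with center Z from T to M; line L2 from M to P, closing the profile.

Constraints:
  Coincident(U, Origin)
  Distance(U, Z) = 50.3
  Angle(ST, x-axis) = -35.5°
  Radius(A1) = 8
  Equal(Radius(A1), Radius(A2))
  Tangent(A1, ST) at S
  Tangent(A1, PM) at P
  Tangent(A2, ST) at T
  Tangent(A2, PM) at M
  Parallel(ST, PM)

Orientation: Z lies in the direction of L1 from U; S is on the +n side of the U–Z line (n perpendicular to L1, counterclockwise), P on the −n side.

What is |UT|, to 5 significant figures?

50.932

The slot axis is L1's direction at -35.5°, so u = (cos -35.5°, sin -35.5°) = (0.81412, -0.58070) and n = (−sin -35.5°, cos -35.5°) = (0.58070, 0.81412). U is at the origin and Z lies 50.3 along u from U, so Z = 50.3·u = (40.950, -29.209). Tangency of A1 to both parallel lines with radius 8.0 puts S and P at U ± 8.0·n: S = (4.6456, 6.5129), P = (-4.6456, -6.5129). Equal radii place T and M the same way about Z: T = Z + 8.0·n = (45.596, -22.696), M = Z − 8.0·n = (36.304, -35.722). Then |UT| = |T − U| = 50.932.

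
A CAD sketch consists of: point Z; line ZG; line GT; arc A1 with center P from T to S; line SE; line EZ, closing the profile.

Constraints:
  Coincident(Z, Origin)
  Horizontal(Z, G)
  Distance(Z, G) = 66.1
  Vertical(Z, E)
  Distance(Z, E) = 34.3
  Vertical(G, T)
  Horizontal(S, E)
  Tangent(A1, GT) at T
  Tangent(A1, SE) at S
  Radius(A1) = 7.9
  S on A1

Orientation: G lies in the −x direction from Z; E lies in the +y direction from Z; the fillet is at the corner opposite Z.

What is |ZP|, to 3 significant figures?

63.9

ZE is vertical with |ZE| = 34.3 and E on the +y side, so E = (0.00, 34.3). The virtual corner opposite Z is at (-66.1, 34.3). Tangency of A1 to GT means the radius PT is perpendicular to GT and since A1 is tangent to SE there, PS ⟂ SE, with radius 7.9, so the center P sits 7.9 in from both sides at P = (-58.2, 26.4). Then |ZP| = |P − Z| = 63.9.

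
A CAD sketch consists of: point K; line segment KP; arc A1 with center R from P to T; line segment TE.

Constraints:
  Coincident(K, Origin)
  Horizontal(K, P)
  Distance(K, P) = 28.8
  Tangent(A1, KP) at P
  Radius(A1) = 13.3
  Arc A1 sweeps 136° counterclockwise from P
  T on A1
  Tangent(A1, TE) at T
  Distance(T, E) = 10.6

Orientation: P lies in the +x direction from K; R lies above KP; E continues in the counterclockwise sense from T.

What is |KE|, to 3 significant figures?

42.9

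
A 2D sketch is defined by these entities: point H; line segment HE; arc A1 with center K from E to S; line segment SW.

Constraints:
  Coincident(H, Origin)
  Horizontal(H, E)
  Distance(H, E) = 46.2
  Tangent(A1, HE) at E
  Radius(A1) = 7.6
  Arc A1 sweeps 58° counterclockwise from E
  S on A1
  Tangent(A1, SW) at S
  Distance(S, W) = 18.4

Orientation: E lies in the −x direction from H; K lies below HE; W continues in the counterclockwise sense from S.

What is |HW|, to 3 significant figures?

65.3

H is at the origin; HE is horizontal with |HE| = 46.2 and E on the −x side, so E = (-46.2, 0.00). Since A1 is tangent to HE there, KE ⟂ HE, so K = E + (0, -7.6) = (-46.2, -7.60). On A1, E sits at bearing 90° from K; a 58° counterclockwise sweep puts S at bearing 148°, so S = K + 7.6·(cos 148°, sin 148°) = (-52.6, -3.57). Since A1 is tangent to SW there, KS ⟂ SW, so SW runs along (−sin 148°, cos 148°); with |SW| = 18.4, W = (-62.4, -19.2). Then |HW| = |W − H| = 65.3.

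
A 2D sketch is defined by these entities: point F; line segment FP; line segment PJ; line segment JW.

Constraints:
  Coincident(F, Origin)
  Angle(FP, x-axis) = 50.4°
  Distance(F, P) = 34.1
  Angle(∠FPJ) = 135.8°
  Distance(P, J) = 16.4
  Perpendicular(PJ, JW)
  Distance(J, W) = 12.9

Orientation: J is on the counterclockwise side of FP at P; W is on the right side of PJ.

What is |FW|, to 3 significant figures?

54.9

∠FPJ = 135.8°, so PJ runs at 50.4° + (180° − 135.8°) = 94.6° from the x-axis; with |PJ| = 16.4, J = P + 16.4·(cos 94.6°, sin 94.6°) = (20.4, 42.6). PJ ⟂ JW; with |JW| = 12.9 on the right of PJ, W = J + 12.9·(0.997, 0.0802) = (33.3, 43.7). Then |FW| = |W − F| = 54.9.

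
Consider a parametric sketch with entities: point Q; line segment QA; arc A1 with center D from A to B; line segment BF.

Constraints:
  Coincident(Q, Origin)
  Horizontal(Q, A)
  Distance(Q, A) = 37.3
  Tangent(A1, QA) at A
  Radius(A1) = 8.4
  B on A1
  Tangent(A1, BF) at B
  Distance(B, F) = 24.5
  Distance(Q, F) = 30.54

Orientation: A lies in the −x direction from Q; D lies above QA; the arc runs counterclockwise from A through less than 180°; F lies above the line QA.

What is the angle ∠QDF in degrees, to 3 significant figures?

52.7°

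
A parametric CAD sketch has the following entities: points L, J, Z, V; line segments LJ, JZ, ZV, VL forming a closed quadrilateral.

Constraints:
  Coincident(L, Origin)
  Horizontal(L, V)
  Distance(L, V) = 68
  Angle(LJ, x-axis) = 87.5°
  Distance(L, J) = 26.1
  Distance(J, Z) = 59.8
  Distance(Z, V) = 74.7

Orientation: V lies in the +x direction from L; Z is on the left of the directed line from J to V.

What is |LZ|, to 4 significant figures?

81.47

Checks: |JZ| = 59.80 ✓; |ZV| = 74.70 ✓.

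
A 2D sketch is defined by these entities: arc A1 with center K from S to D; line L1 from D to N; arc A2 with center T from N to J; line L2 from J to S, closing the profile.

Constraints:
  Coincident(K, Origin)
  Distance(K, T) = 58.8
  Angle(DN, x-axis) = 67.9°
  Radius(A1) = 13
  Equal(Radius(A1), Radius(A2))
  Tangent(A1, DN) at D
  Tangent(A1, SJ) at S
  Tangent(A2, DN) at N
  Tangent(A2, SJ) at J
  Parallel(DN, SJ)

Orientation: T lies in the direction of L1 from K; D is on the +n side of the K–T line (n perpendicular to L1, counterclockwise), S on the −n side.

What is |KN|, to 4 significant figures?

60.22

The slot axis is L1's direction at 67.9°, so u = (cos 67.9°, sin 67.9°) = (0.3762, 0.9265) and n = (−sin 67.9°, cos 67.9°) = (-0.9265, 0.3762). K is at the origin and T lies 58.8 along u from K, so T = 58.8·u = (22.12, 54.48). Tangency of A1 to both parallel lines with radius 13.0 puts D and S at K ± 13.0·n: D = (-12.04, 4.891), S = (12.04, -4.891). Equal radii place N and J the same way about T: N = T + 13.0·n = (10.08, 59.37), J = T − 13.0·n = (34.17, 49.59). Then |KN| = |N − K| = 60.22.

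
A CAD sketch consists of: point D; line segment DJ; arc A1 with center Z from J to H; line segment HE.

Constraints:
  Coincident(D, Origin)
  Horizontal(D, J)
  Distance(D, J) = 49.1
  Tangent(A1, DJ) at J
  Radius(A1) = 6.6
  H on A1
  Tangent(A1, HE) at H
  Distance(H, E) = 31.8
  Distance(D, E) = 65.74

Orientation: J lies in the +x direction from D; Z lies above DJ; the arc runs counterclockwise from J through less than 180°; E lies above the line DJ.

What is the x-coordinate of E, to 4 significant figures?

53.04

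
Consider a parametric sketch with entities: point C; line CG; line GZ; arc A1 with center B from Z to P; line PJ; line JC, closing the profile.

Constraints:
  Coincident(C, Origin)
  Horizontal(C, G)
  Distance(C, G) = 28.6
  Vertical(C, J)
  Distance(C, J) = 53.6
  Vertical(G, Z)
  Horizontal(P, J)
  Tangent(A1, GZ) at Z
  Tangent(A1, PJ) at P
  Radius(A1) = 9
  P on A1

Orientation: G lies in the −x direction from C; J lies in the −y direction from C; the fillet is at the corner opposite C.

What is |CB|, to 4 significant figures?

48.72

C is at the origin; C and G share the same y with |CG| = 28.6 and G on the −x side, so G = (-28.60, 0.000). C and J share the same x with |CJ| = 53.6 and J on the −y side, so J = (0.000, -53.60). The virtual corner opposite C is at (-28.60, -53.60). Tangency of A1 to GZ means the radius BZ is perpendicular to GZ and since A1 is tangent to PJ there, BP ⟂ PJ, with radius 9.0, so the center B sits 9.0 in from both sides at B = (-19.60, -44.60). Then |CB| = |B − C| = 48.72.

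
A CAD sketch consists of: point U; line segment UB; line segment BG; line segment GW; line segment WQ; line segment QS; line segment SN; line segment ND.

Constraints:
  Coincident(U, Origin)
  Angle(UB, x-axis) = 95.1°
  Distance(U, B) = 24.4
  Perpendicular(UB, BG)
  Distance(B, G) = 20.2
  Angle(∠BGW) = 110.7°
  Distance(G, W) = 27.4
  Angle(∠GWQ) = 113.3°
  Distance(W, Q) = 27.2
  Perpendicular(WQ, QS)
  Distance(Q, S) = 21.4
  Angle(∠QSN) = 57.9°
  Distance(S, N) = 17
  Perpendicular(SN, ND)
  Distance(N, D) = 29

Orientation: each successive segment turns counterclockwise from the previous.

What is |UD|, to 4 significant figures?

34.68

∠QSN = 57.9° gives SN at 173.2° from the x-axis; with |SN| = 17.0, N = (-11.93, -2.296). The perpendicularity gives ND at right angles to SN, so ND runs at -96.80°; with |ND| = 29.0, D = (-15.36, -31.09). Then |UD| = |D − U| = 34.68.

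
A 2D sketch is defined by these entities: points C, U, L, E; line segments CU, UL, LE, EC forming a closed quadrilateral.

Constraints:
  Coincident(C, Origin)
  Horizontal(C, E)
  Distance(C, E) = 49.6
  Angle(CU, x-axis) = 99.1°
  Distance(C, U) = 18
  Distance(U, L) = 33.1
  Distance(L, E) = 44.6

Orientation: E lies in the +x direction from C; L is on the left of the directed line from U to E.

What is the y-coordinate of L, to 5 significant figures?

36.724

Checks: |UL| = 33.10 ✓; |LE| = 44.60 ✓.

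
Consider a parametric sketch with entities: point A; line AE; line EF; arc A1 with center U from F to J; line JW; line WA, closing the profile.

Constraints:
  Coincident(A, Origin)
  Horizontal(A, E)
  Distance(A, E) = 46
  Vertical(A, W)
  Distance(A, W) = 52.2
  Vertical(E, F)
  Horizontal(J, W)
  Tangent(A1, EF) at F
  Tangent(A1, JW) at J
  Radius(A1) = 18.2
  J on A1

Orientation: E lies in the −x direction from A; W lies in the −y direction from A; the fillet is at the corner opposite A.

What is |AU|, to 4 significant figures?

43.92

A is at the origin; AE is horizontal with |AE| = 46.0 and E on the −x side, so E = (-46.00, 0.000). A and W share the same x with |AW| = 52.2 and W on the −y side, so W = (0.000, -52.20). The virtual corner opposite A is at (-46.00, -52.20). A1 meets EF tangentially, so UF is at right angles to EF and the tangent condition forces UJ to be normal to JW, with radius 18.2, so the center U sits 18.2 in from both sides at U = (-27.80, -34.00). Then |AU| = |U − A| = 43.92.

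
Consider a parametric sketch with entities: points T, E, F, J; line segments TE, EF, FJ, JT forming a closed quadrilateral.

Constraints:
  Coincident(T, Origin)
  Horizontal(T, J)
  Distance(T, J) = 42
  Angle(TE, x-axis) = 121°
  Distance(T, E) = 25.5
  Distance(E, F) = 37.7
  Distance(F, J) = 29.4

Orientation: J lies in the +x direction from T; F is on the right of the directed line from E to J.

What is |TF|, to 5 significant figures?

14.085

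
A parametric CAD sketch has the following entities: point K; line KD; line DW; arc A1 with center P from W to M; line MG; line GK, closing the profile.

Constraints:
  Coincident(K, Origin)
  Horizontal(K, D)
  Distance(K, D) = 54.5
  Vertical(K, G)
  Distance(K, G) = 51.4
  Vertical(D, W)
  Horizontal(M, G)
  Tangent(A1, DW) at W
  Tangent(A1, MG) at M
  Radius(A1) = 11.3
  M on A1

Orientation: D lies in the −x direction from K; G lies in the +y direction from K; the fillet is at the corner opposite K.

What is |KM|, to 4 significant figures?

67.14

K is at the origin; KD is horizontal with |KD| = 54.5 and D on the −x side, so D = (-54.50, 0.000). KG is vertical with |KG| = 51.4 and G on the +y side, so G = (0.000, 51.40). The virtual corner opposite K is at (-54.50, 51.40). Since A1 is tangent to DW there, PW ⟂ DW and the tangent condition forces PM to be normal to MG, with radius 11.3, so the center P sits 11.3 in from both sides at P = (-43.20, 40.10). That places the tangent points at W = (-54.50, 40.10) on DW and M = (-43.20, 51.40) on MG. Then |KM| = |M − K| = 67.14.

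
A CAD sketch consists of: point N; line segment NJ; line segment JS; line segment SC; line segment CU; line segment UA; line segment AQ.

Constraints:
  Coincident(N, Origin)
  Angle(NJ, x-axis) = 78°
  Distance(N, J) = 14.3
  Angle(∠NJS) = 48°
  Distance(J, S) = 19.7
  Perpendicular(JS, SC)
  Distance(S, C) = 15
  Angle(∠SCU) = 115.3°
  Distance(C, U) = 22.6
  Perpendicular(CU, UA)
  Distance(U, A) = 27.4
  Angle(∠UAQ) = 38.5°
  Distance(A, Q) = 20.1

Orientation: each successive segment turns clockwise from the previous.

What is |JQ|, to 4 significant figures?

10.39

N is at the origin; NJ runs at 78.0° with length 14.3, so J = (2.973, 13.99). ∠NJS = 48.0° gives JS at -54.00° from the x-axis; with |JS| = 19.7, S = (14.55, -1.950). The perpendicularity gives SC at right angles to JS, so SC runs at -144.0°; with |SC| = 15.0, C = (2.417, -10.77). ∠SCU = 115.3° gives CU at 151.3° from the x-axis; with |CU| = 22.6, U = (-17.41, 0.08615). The perpendicularity gives UA at right angles to CU, so UA runs at 61.30°; with |UA| = 27.4, A = (-4.248, 24.12). ∠UAQ = 38.5° gives AQ at -80.20° from the x-axis; with |AQ| = 20.1, Q = (-0.8269, 4.313). Then |JQ| = |Q − J| = 10.39.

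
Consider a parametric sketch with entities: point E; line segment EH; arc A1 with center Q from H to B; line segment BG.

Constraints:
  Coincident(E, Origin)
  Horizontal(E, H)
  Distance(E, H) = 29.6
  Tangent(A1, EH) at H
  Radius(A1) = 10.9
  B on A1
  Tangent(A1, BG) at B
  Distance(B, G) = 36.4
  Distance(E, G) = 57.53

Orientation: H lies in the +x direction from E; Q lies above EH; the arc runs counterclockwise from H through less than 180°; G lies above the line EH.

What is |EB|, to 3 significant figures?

42.4

Checks: |QB| = 10.90 ✓; ∠(QB, BG) = 90.00° ✓; |BG| = 36.40 ✓; |EG| = 57.53 ✓.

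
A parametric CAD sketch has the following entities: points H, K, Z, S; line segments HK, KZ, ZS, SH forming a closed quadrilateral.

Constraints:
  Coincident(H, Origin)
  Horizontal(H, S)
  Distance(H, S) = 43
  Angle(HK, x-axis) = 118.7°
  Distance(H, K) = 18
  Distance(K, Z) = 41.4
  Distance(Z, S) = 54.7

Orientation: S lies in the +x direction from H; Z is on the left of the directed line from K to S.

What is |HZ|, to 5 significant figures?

51.144

Checks: |KZ| = 41.40 ✓; |ZS| = 54.70 ✓.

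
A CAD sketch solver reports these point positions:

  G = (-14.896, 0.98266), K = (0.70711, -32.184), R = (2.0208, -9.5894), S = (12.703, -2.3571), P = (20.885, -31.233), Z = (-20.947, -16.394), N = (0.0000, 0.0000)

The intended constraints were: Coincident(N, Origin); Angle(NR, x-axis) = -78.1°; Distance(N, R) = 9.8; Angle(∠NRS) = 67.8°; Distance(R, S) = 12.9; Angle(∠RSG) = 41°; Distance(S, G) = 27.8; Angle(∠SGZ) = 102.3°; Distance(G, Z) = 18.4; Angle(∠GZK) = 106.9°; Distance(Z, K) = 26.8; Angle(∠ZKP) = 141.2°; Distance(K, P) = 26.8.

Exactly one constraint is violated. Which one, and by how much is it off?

Distance(K, P) = 26.8 — off by 6.60.

N = (0.00, 0.00) ✓; NR at -78.10° ✓; |NR| = 9.800 ✓; ∠NRS = 67.80° ✓; |RS| = 12.90 ✓; ∠RSG = 41.00° ✓; |SG| = 27.80 ✓; ∠SGZ = 102.3° ✓; |GZ| = 18.40 ✓; ∠GZK = 106.9° ✓; |ZK| = 26.80 ✓; ∠ZKP = 141.2° ✓; |KP| = 20.20 ✗.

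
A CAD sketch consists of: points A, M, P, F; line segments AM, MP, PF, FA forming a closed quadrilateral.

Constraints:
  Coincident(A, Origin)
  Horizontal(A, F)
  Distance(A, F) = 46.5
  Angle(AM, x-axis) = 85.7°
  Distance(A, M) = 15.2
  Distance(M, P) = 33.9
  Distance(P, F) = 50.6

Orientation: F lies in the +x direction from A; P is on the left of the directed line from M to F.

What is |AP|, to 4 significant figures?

47.69

Checks: |MP| = 33.90 ✓; |PF| = 50.60 ✓.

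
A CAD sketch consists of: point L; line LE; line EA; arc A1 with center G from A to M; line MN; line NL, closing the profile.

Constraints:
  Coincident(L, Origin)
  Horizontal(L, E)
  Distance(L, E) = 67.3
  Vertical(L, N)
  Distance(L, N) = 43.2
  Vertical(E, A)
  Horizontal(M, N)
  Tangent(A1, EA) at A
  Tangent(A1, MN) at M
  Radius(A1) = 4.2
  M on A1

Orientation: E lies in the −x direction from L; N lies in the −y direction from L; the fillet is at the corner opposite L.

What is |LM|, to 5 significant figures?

76.471

L is at the origin; L and E share the same y with |LE| = 67.3 and E on the −x side, so E = (-67.300, 0.0000). LN is vertical with |LN| = 43.2 and N on the −y side, so N = (0.0000, -43.200). The virtual corner opposite L is at (-67.300, -43.200). Since A1 is tangent to EA there, GA ⟂ EA and the tangent condition forces GM to be normal to MN, with radius 4.2, so the center G sits 4.2 in from both sides at G = (-63.100, -39.000). That places the tangent points at A = (-67.300, -39.000) on EA and M = (-63.100, -43.200) on MN. Then |LM| = |M − L| = 76.471.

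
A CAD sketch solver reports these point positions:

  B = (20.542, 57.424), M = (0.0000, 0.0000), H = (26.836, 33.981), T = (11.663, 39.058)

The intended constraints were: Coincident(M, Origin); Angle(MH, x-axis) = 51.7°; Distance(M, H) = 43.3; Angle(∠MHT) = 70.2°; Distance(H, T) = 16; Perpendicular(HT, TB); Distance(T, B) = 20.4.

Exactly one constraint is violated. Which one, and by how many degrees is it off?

Perpendicular(HT, TB) — off by 7.30°.

M = (0.00, 0.00) ✓; MH at 51.70° ✓; |MH| = 43.30 ✓; ∠MHT = 70.20° ✓; |HT| = 16.00 ✓; ∠(HT, TB) = 97.30° ✗; |TB| = 20.40 ✓.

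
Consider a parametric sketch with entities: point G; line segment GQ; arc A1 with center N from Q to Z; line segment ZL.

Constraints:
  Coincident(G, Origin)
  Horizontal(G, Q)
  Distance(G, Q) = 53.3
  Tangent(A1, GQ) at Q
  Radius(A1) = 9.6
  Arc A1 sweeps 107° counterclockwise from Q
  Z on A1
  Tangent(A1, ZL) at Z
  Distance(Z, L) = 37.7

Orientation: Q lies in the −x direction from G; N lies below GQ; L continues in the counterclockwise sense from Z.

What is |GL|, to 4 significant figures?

70.68

G is at the origin; G and Q share the same y with |GQ| = 53.3 and Q on the −x side, so Q = (-53.30, 0.000). The tangent condition forces NQ to be normal to GQ, so N = Q + (0, -9.6) = (-53.30, -9.600). On A1, Q sits at bearing 90° from N; a 107° counterclockwise sweep puts Z at bearing 197°, so Z = N + 9.6·(cos 197°, sin 197°) = (-62.48, -12.41). A1 meets ZL tangentially, so NZ is at right angles to ZL, so ZL runs along (−sin 197°, cos 197°); with |ZL| = 37.7, L = (-51.46, -48.46). Then |GL| = |L − G| = 70.68.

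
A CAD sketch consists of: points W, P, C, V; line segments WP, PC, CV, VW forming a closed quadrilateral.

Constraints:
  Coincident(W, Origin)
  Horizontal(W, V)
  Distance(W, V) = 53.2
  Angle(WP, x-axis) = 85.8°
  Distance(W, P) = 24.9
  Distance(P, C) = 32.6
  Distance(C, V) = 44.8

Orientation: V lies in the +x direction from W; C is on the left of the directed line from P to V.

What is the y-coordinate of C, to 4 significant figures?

39.01

W is at the origin; WV is horizontal with |WV| = 53.2 and V in +x, so V = (53.2, 0). WP runs at 85.8° with |WP| = 24.9, so P = (1.824, 24.83). C is determined by |PC| = 32.6 and |CV| = 44.8 together: it lies at the intersection of circle(P, 32.6) and circle(V, 44.8). With |PV| = 57.06, the foot of the radical line on PV is 20.26 from P and the perpendicular offset is √(32.6² − 20.26²) = 25.54. Taking the left-of-PV solution: C = (31.18, 39.01).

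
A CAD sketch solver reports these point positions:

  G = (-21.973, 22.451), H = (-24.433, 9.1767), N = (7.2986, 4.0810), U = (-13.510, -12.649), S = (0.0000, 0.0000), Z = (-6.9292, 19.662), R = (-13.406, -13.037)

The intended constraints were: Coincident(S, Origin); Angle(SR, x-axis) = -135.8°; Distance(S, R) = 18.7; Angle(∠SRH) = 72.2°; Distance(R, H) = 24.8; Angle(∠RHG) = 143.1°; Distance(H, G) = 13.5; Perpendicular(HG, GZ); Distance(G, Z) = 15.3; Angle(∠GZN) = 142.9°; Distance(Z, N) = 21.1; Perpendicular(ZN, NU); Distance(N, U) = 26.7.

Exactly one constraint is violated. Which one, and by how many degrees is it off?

Perpendicular(ZN, NU) — off by 3.60°.

S = (0.00, 0.00) ✓; SR at -135.8° ✓; |SR| = 18.70 ✓; ∠SRH = 72.20° ✓; |RH| = 24.80 ✓; ∠RHG = 143.1° ✓; |HG| = 13.50 ✓; ∠(HG, GZ) = 90.00° ✓; |GZ| = 15.30 ✓; ∠GZN = 142.9° ✓; |ZN| = 21.10 ✓; ∠(ZN, NU) = 93.60° ✗; |NU| = 26.70 ✓.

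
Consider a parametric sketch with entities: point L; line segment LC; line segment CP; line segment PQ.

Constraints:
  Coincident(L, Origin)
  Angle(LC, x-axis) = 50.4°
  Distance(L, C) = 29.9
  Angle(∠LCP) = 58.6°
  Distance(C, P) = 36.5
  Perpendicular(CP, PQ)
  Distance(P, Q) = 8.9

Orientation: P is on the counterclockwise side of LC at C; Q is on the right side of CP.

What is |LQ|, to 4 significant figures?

40.28

L is at the origin; LC runs at 50.4° with length 29.9, so C = 29.9·(cos 50.4°, sin 50.4°) = (19.06, 23.04). ∠LCP = 58.6°, so CP runs at 50.4° + (180° − 58.6°) = 171.8° from the x-axis; with |CP| = 36.5, P = C + 36.5·(cos 171.8°, sin 171.8°) = (-17.07, 28.24). CP ⟂ PQ; with |PQ| = 8.9 on the right of CP, Q = P + 8.9·(0.1426, 0.9898) = (-15.80, 37.05). Then |LQ| = |Q − L| = 40.28.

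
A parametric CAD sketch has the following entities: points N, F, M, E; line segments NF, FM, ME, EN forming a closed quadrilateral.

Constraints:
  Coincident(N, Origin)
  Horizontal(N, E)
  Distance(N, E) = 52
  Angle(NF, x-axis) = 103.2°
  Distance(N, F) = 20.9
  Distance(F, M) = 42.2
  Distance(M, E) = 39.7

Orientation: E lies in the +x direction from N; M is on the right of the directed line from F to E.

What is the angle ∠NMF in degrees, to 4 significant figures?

14.67°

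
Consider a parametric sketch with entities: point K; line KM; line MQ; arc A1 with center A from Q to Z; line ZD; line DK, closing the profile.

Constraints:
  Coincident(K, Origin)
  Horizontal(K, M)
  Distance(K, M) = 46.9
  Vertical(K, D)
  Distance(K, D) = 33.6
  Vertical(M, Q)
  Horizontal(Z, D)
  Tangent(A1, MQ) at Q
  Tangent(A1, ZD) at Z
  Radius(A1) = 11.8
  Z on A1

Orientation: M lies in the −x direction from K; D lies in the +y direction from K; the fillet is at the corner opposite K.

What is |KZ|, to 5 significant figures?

48.590

K is at the origin; K and M share the same y with |KM| = 46.9 and M on the −x side, so M = (-46.900, 0.0000). K and D share the same x with |KD| = 33.6 and D on the +y side, so D = (0.0000, 33.600). The virtual corner opposite K is at (-46.900, 33.600). The tangent condition forces AQ to be normal to MQ and A1 meets ZD tangentially, so AZ is at right angles to ZD, with radius 11.8, so the center A sits 11.8 in from both sides at A = (-35.100, 21.800). That places the tangent points at Q = (-46.900, 21.800) on MQ and Z = (-35.100, 33.600) on ZD. Then |KZ| = |Z − K| = 48.590.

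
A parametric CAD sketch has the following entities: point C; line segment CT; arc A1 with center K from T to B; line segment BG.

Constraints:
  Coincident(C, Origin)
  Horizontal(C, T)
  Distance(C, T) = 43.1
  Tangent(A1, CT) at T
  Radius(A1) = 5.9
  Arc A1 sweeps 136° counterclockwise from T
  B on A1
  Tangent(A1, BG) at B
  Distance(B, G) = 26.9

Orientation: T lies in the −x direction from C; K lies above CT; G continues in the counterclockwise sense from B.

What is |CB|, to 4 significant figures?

40.30

A1 meets CT tangentially, so KT is at right angles to CT, so K = T + (0, 5.9) = (-43.10, 5.900). On A1, T sits at bearing -90° from K; a 136° counterclockwise sweep puts B at bearing 46°, so B = K + 5.9·(cos 46°, sin 46°) = (-39.00, 10.14). Then |CB| = |B − C| = 40.30.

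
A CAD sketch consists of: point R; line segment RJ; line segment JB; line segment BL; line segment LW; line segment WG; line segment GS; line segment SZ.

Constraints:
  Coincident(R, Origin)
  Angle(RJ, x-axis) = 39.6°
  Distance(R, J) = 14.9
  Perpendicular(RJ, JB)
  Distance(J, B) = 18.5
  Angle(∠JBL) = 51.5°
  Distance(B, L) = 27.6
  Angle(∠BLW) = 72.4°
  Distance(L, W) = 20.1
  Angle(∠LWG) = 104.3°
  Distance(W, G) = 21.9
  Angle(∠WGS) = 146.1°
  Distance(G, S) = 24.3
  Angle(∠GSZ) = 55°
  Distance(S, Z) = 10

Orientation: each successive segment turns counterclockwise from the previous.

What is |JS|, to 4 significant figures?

33.19

R is at the origin; RJ runs at 39.6° with length 14.9, so J = (11.48, 9.498). RJ is perpendicular to JB, so JB runs at 129.6°; with |JB| = 18.5, B = (-0.3117, 23.75). ∠JBL = 51.5° gives BL at -101.9° from the x-axis; with |BL| = 27.6, L = (-6.003, -3.255). ∠BLW = 72.4° gives LW at 5.700° from the x-axis; with |LW| = 20.1, W = (14.00, -1.258). ∠LWG = 104.3° gives WG at 81.40° from the x-axis; with |WG| = 21.9, G = (17.27, 20.40). ∠WGS = 146.1° gives GS at 115.3° from the x-axis; with |GS| = 24.3, S = (6.888, 42.36). Then |JS| = |S − J| = 33.19.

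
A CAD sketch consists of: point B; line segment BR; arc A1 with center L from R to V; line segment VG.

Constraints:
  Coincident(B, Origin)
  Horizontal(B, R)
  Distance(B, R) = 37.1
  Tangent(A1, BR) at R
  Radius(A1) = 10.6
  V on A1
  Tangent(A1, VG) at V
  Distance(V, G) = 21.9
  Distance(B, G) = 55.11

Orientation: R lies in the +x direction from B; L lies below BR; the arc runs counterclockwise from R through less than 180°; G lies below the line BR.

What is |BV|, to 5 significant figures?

33.898

Checks: |LV| = 10.60 ✓; ∠(LV, VG) = 90.00° ✓; |VG| = 21.90 ✓; |BG| = 55.11 ✓.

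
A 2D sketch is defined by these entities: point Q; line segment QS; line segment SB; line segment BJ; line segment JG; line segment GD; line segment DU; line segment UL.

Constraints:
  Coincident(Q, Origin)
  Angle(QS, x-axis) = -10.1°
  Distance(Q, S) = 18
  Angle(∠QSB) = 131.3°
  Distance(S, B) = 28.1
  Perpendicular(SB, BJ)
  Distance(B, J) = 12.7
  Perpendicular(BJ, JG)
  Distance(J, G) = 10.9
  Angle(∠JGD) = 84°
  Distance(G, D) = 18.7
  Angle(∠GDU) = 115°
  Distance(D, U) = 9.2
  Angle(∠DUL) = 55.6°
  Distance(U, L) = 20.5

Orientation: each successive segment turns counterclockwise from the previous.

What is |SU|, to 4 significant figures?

29.24

∠JGD = 84.0° gives GD at -45.40° from the x-axis; with |GD| = 18.7, D = (36.37, 4.185). ∠GDU = 115.0° gives DU at 19.60° from the x-axis; with |DU| = 9.2, U = (45.04, 7.271). Then |SU| = |U − S| = 29.24.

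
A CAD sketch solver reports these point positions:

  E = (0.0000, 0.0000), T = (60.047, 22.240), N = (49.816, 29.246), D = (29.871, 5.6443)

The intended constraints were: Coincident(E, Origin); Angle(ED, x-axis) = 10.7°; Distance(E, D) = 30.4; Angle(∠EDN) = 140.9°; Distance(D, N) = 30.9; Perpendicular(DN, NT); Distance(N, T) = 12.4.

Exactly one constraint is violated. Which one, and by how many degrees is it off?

Perpendicular(DN, NT) — off by 5.80°.

E = (0.00, 0.00) ✓; ED at 10.70° ✓; |ED| = 30.40 ✓; ∠EDN = 140.9° ✓; |DN| = 30.90 ✓; ∠(DN, NT) = 84.20° ✗; |NT| = 12.40 ✓.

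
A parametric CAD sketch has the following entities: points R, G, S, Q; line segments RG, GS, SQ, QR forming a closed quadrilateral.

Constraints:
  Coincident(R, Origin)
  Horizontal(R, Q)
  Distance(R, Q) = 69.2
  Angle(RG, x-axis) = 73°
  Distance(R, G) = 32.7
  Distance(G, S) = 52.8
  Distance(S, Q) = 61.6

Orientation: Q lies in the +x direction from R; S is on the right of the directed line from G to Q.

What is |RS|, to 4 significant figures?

24.36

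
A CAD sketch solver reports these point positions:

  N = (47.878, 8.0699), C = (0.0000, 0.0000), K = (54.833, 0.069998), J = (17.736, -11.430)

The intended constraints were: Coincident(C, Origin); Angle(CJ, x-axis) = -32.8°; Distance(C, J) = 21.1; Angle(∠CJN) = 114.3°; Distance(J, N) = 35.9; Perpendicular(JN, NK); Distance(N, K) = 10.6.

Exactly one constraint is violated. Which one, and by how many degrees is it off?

Perpendicular(JN, NK) — off by 8.10°.

C = (0.00, 0.00) ✓; CJ at -32.80° ✓; |CJ| = 21.10 ✓; ∠CJN = 114.3° ✓; |JN| = 35.90 ✓; ∠(JN, NK) = 81.90° ✗; |NK| = 10.60 ✓.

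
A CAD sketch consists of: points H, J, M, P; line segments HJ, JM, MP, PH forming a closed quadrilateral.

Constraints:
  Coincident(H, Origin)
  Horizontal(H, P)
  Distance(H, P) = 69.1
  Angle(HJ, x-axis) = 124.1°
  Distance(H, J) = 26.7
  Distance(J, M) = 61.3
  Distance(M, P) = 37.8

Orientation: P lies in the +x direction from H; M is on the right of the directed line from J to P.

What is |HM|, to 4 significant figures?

37.14

H is at the origin; H and P share the same y with |HP| = 69.1 and P in +x, so P = (69.1, 0). HJ runs at 124.1° with |HJ| = 26.7, so J = (-14.97, 22.11). M is determined by |JM| = 61.3 and |MP| = 37.8 together: it lies at the intersection of circle(J, 61.3) and circle(P, 37.8). With |JP| = 86.93, the foot of the radical line on JP is 56.86 from J and the perpendicular offset is √(61.3² − 56.86²) = 22.91. Taking the right-of-JP solution: M = (34.19, -14.51).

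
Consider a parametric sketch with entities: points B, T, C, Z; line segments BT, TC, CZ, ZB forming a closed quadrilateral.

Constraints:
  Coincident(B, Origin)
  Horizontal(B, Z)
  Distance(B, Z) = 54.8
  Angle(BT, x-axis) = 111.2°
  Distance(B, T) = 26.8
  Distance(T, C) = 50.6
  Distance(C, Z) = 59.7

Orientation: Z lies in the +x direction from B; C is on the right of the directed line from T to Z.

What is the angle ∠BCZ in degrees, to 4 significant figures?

66.61°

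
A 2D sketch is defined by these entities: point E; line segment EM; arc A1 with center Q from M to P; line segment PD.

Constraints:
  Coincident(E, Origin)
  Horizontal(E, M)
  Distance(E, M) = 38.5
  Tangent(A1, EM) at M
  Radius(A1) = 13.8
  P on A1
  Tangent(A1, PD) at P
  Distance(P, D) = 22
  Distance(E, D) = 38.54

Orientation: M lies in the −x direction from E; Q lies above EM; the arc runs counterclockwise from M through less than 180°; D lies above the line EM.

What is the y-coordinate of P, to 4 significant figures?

11.04

E is at the origin; E and M share the same y with |EM| = 38.5 and M on the −x side, so M = (-38.50, 0.000). Since A1 is tangent to EM there, QM ⟂ EM, so Q = M + (0, 13.8) = (-38.50, 13.80). Since QP ⟂ PD (tangency), |QD| = √(13.8² + 22.0²) = 25.97 regardless of where P sits on A1. So D lies on both circle(E, 38.54) and circle(Q, 25.97); the above-EM intersection is D = (-20.57, 32.59). P is the foot of the tangent from D: P = (-24.98, 11.04).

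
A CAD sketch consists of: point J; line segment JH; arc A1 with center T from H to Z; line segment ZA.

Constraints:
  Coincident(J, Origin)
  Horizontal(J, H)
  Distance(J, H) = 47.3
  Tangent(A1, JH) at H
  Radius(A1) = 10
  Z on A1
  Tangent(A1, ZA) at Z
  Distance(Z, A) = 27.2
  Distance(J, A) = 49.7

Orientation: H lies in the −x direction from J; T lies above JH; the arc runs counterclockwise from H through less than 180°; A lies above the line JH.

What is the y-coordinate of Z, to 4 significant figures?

8.891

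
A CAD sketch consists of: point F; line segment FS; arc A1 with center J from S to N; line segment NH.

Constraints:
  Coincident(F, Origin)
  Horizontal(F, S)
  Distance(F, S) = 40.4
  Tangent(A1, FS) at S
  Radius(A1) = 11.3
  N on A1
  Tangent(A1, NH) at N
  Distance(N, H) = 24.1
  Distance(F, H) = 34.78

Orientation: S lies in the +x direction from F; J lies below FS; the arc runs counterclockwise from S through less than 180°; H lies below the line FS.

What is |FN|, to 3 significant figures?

30.8

Checks: F.y = 0.00, S.y = 0.00 ✓; |JN| = 11.30 ✓; ∠(JN, NH) = 90.00° ✓; |NH| = 24.10 ✓; |FH| = 34.78 ✓.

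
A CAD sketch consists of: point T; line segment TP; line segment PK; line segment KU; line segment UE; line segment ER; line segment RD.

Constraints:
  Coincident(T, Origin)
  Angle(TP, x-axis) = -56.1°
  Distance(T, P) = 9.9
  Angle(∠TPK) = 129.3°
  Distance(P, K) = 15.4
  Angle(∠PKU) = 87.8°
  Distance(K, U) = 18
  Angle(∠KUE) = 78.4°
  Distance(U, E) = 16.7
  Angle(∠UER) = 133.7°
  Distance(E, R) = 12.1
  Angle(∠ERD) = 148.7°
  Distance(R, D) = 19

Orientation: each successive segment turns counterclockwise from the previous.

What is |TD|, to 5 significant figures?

23.156

T is at the origin; TP runs at -56.1° with length 9.9, so P = (5.5217, -8.2171). ∠TPK = 129.3° gives PK at -5.4000° from the x-axis; with |PK| = 15.4, K = (20.853, -9.6664). ∠PKU = 87.8° gives KU at 86.800° from the x-axis; with |KU| = 18.0, U = (21.858, 8.3055). ∠KUE = 78.4° gives UE at -171.60° from the x-axis; with |UE| = 16.7, E = (5.3373, 5.8660). ∠UER = 133.7° gives ER at -125.30° from the x-axis; with |ER| = 12.1, R = (-1.6548, -4.0093). ∠ERD = 148.7° gives RD at -94.000° from the x-axis; with |RD| = 19.0, D = (-2.9802, -22.963). Then |TD| = |D − T| = 23.156.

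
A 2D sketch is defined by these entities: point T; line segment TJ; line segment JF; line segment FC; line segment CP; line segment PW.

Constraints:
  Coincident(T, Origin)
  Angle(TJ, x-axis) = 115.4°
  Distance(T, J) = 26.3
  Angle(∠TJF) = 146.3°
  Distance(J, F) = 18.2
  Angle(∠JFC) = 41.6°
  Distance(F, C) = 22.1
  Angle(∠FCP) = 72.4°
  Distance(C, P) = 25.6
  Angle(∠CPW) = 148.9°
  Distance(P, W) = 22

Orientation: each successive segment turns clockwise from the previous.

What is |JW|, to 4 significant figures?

31.13

T is at the origin; TJ runs at 115.4° with length 26.3, so J = (-11.28, 23.76). ∠TJF = 146.3° gives JF at 81.70° from the x-axis; with |JF| = 18.2, F = (-8.654, 41.77). ∠JFC = 41.6° gives FC at -56.70° from the x-axis; with |FC| = 22.1, C = (3.480, 23.30). ∠FCP = 72.4° gives CP at -164.3° from the x-axis; with |CP| = 25.6, P = (-21.17, 16.37). ∠CPW = 148.9° gives PW at 164.6° from the x-axis; with |PW| = 22.0, W = (-42.38, 22.21). Then |JW| = |W − J| = 31.13.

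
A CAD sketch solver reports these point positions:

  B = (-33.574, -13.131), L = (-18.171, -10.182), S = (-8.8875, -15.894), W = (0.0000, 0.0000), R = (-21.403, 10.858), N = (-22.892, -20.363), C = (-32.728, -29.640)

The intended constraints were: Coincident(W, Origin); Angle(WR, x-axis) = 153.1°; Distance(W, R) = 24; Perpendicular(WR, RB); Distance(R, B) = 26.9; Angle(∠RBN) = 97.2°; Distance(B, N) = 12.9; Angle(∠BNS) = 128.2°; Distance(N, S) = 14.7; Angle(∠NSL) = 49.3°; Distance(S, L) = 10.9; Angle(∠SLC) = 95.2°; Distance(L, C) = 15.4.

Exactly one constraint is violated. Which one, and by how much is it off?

Distance(L, C) = 15.4 — off by 8.90.

W = (0.00, 0.00) ✓; WR at 153.1° ✓; |WR| = 24.00 ✓; ∠(WR, RB) = 90.00° ✓; |RB| = 26.90 ✓; ∠RBN = 97.20° ✓; |BN| = 12.90 ✓; ∠BNS = 128.2° ✓; |NS| = 14.70 ✓; ∠NSL = 49.30° ✓; |SL| = 10.90 ✓; ∠SLC = 95.20° ✓; |LC| = 24.30 ✗.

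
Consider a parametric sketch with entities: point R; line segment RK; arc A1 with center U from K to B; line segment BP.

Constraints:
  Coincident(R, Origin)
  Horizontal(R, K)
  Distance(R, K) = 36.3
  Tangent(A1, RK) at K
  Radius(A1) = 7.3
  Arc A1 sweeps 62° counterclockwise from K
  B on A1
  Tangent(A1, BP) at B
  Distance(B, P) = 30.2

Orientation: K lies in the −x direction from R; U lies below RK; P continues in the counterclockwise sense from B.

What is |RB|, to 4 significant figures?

42.92

R is at the origin; R and K share the same y with |RK| = 36.3 and K on the −x side, so K = (-36.30, 0.000). A1 meets RK tangentially, so UK is at right angles to RK, so U = K + (0, -7.3) = (-36.30, -7.300). On A1, K sits at bearing 90° from U; a 62° counterclockwise sweep puts B at bearing 152°, so B = U + 7.3·(cos 152°, sin 152°) = (-42.75, -3.873). Then |RB| = |B − R| = 42.92.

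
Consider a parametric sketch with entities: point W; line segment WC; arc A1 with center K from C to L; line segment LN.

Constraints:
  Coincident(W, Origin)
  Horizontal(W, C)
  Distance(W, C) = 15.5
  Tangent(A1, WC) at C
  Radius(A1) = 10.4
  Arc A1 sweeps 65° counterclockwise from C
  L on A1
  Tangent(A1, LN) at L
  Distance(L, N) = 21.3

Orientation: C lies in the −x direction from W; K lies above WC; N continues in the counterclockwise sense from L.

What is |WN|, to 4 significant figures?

25.48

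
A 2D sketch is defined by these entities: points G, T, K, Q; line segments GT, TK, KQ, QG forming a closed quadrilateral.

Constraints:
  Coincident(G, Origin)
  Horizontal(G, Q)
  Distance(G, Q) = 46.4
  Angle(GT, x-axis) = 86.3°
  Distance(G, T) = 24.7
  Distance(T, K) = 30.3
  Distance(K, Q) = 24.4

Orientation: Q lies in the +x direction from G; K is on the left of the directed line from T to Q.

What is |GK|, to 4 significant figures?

36.84

G is at the origin; GQ is horizontal with |GQ| = 46.4 and Q in +x, so Q = (46.4, 0). GT runs at 86.3° with |GT| = 24.7, so T = (1.594, 24.65). K is determined by |TK| = 30.3 and |KQ| = 24.4 together: it lies at the intersection of circle(T, 30.3) and circle(Q, 24.4). With |TQ| = 51.14, the foot of the radical line on TQ is 28.72 from T and the perpendicular offset is √(30.3² − 28.72²) = 9.643. Taking the left-of-TQ solution: K = (31.41, 19.25).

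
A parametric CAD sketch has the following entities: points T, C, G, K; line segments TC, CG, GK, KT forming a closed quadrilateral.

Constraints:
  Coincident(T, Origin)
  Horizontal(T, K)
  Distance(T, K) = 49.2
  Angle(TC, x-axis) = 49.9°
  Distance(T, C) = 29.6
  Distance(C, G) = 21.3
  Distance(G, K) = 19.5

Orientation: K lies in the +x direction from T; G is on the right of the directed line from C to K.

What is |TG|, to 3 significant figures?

30.6

Checks: |CG| = 21.30 ✓; |GK| = 19.50 ✓.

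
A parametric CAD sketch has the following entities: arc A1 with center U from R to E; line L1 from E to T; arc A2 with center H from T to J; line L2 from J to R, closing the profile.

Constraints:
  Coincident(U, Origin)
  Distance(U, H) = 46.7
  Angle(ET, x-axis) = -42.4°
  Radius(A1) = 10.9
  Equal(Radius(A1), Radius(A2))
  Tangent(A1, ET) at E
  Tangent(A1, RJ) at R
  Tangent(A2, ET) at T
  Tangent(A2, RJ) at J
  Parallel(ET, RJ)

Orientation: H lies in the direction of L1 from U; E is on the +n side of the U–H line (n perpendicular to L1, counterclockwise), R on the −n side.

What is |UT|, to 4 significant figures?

47.96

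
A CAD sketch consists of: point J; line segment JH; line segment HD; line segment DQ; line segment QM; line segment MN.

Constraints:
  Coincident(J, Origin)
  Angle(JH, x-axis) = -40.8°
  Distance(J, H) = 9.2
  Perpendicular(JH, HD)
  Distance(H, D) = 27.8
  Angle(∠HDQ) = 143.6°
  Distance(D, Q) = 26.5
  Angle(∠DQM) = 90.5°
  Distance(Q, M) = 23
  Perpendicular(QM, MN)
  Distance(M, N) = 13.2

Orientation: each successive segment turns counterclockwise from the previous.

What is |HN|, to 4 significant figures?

36.48

∠DQM = 90.5° gives QM at 175.1° from the x-axis; with |QM| = 23.0, M = (4.247, 43.42). The perpendicularity gives MN at right angles to QM, so MN runs at -94.90°; with |MN| = 13.2, N = (3.119, 30.27). Then |HN| = |N − H| = 36.48.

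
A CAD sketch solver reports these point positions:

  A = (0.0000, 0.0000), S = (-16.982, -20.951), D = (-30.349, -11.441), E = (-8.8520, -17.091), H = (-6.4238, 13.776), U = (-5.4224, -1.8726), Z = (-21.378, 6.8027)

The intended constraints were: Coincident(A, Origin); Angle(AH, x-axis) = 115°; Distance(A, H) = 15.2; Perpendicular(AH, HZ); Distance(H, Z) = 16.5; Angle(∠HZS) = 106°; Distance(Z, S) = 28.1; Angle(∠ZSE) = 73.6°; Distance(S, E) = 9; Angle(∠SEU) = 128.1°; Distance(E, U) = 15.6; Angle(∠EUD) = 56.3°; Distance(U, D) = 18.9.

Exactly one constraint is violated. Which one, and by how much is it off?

Distance(U, D) = 18.9 — off by 7.80.

A = (0.00, 0.00) ✓; AH at 115.0° ✓; |AH| = 15.20 ✓; ∠(AH, HZ) = 90.00° ✓; |HZ| = 16.50 ✓; ∠HZS = 106.0° ✓; |ZS| = 28.10 ✓; ∠ZSE = 73.60° ✓; |SE| = 9.000 ✓; ∠SEU = 128.1° ✓; |EU| = 15.60 ✓; ∠EUD = 56.30° ✓; |UD| = 26.70 ✗.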